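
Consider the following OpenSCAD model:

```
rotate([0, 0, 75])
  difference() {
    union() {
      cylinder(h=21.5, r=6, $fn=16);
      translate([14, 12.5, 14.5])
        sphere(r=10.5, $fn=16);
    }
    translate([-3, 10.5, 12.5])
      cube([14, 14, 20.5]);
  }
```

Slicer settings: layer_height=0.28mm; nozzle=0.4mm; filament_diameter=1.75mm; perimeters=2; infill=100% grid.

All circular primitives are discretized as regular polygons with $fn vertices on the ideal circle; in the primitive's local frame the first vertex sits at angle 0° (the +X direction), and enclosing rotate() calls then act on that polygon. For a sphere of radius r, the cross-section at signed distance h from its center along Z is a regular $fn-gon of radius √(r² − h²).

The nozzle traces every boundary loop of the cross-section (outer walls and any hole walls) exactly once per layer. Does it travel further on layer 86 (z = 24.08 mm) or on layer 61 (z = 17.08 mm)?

layer 61 (z = 17.08 mm)

Layer 86 (z = 24.08): the cylinder does not reach this height (z outside [0, 21.5]); the r=10.5 sphere at (14, 12.5) slices to a regular 16-gon of circumradius 4.298 (√(r²−h²) with h=9.58 from center) (perimeter = 2·16·4.298·sin(180°/16) = 26.83 mm); Combining (union): only the r=10.5 sphere at (14, 12.5) is present, so the union is just that shape — boundary = 26.83 mm; the cube at (-3, 10.5) is present — its section is the full 14×14 rectangle (perimeter 56.00 mm); Taking the first minus the rest: starting from that combined region, the 14×14 cube at (-3, 10.5) partially overlaps it — only the 4.74 mm² overlap (of its 196.00 mm²) is removed, clipping the outline — boundary = 27.13 mm; (whole slice rotated 75° about Z — lengths, areas and connectivity unchanged). So its perimeter = 27.13 mm. Layer 61 (z = 17.08): the r=6 cylinder gives a regular 16-gon of circumradius 6 (constant along its height) (perimeter = 2·16·6.000·sin(180°/16) = 37.46 mm); the r=10.5 sphere at (14, 12.5) slices to a regular 16-gon of circumradius 10.178 (√(r²−h²) with h=2.58 from center) (perimeter = 2·16·10.178·sin(180°/16) = 63.54 mm); Combining (union): the 2 present regions are separate (no shared area or edge), so areas and boundary lengths simply add and each stays a separate island — boundary = 101.00 mm; the cube at (-3, 10.5) is present — its section is the full 14×14 rectangle (perimeter 56.00 mm); Taking the first minus the rest: starting from the result so far, the 14×14 cube at (-3, 10.5) partially overlaps it — only the 63.61 mm² overlap (of its 196.00 mm²) is removed, clipping the outline — boundary = 104.49 mm; (rotated 75° about Z; rotation is an isometry so areas/perimeters/island counts are preserved). So its perimeter = 104.49 mm. Layer 61 is larger (104.49 vs 27.13 mm).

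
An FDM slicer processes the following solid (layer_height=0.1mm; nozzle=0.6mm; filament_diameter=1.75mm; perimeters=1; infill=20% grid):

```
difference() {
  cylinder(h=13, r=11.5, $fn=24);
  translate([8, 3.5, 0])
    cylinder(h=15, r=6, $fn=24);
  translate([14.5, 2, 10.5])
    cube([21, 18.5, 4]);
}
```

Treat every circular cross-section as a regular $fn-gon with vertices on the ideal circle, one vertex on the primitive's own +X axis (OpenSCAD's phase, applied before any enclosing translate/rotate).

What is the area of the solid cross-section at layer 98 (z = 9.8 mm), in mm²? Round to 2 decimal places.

329.14 mm²

At z = 9.8 mm: the cylinder: section is a regular 24-gon, circumradius r=11.5 (area = (24/2)·11.500²·sin(360°/24) = 410.75 mm²); the cylinder at (8, 3.5): section is a regular 24-gon, circumradius r=6 (area = (24/2)·6.000²·sin(360°/24) = 111.81 mm²); the cube at (14.5, 2) is absent (z outside [10.5, 14.5]); Subtracting the remaining from the first: starting from the r=11.5 cylinder (410.75 mm²), the r=6 cylinder at (8, 3.5) partially overlaps it — only the 81.61 mm² overlap (of its 111.81 mm²) is removed, clipping the outline — area = 329.14 mm². Overall, the cross-section is a single solid region. Net area = 329.14 mm².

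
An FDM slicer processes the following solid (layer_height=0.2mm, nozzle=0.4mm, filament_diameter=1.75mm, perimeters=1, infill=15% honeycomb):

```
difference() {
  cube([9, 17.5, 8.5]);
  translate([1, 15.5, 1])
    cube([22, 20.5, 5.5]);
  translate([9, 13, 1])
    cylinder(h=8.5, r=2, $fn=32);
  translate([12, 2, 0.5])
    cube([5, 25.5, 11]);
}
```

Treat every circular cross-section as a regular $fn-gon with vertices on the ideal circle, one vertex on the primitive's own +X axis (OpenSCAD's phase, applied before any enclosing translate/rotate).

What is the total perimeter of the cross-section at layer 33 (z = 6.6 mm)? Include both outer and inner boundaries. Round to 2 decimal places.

55.27 mm

At z = 6.6 mm: the cube is present — its section is the full 9×17.5 rectangle (perimeter 53.00 mm); the cube at (1, 15.5) does not reach this height (z outside [1, 6.5]); the r=2 cylinder at (9, 13) contributes a regular 32-gon of circumradius 2 (perimeter = 2·32·2.000·sin(180°/32) = 12.55 mm); the 5×25.5 cube at (12, 2) contributes its full rectangle (perimeter 61.00 mm); Subtracting the remaining from the first: starting from the 9×17.5 cube, the r=2 cylinder at (9, 13) partially overlaps it — only the 6.24 mm² overlap (of its 12.49 mm²) is removed, clipping the outline; the 5×25.5 cube at (12, 2) misses the remaining region (no effect) — boundary = 55.27 mm. Overall, the cross-section is a single solid region. Total boundary length (outer) = 55.27 mm.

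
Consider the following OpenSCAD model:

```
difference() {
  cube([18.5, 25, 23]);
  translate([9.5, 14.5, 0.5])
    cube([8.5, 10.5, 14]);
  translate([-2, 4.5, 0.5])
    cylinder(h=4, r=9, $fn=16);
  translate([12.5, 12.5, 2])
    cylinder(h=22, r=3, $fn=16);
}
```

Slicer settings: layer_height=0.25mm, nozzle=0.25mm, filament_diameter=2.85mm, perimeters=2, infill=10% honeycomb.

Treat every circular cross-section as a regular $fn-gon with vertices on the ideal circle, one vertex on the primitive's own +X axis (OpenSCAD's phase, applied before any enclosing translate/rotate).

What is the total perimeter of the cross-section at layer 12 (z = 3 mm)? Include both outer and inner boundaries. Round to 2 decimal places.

At z = 3 mm: the cube (footprint 18.5×25) is included at this height (perimeter 87.00 mm); the cube at (9.5, 14.5) is present — its section is the full 8.5×10.5 rectangle (perimeter 38.00 mm); the cylinder at (-2, 4.5): section is a regular 16-gon, circumradius r=9 (perimeter = 2·16·9.000·sin(180°/16) = 56.19 mm); the cylinder at (12.5, 12.5): section is a regular 16-gon, circumradius r=3 (perimeter = 2·16·3.000·sin(180°/16) = 18.73 mm); After the difference (first − rest): starting from the 18.5×25 cube, the 8.5×10.5 cube at (9.5, 14.5) lies inside it touching the edge (removes its full 89.25 mm²); the r=9 cylinder at (-2, 4.5) partially overlaps it — only the 73.62 mm² overlap (of its 247.98 mm²) is removed, clipping the outline; the r=3 cylinder at (12.5, 12.5) partially overlaps it — only the 24.64 mm² overlap (of its 27.55 mm²) is removed, clipping the outline — boundary = 115.43 mm. Overall, the cross-section is a single solid region. Total boundary length (outer) = 115.43 mm.

115.43 mm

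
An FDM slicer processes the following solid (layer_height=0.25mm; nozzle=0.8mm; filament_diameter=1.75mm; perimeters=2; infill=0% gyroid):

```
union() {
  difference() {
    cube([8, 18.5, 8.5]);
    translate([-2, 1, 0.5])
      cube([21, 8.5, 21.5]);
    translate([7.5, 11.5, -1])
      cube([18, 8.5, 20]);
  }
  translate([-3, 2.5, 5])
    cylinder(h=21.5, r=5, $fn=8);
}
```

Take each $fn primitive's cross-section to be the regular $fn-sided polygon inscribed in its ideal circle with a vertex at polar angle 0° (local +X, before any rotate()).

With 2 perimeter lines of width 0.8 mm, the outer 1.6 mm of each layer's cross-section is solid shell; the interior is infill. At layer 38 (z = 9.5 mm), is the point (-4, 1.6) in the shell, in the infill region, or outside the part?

infill

At z = 9.5 mm: the cube does not reach this height (z outside [0, 8.5]); the cube at (-2, 1) is present — its section is the full 21×8.5 rectangle; the cube at (7.5, 11.5) is present — its section is the full 18×8.5 rectangle; Taking the first minus the rest: the first operand is absent here, so nothing remains; the cylinder at (-3, 2.5): section is a regular 8-gon, circumradius r=5; Combining (union): only the r=5 cylinder at (-3, 2.5) is present, so the union is just that shape — 1 connected region. Overall, the cross-section is a single solid region. The nearest boundary edge runs (-8.00, 2.50)→(-6.54, -1.04); distance from the point to it = 3.35 mm. The point is inside the cross-section and 3.35 mm from the nearest boundary — more than the 1.6 mm shell width (2 × 0.8), so it's in the infill interior.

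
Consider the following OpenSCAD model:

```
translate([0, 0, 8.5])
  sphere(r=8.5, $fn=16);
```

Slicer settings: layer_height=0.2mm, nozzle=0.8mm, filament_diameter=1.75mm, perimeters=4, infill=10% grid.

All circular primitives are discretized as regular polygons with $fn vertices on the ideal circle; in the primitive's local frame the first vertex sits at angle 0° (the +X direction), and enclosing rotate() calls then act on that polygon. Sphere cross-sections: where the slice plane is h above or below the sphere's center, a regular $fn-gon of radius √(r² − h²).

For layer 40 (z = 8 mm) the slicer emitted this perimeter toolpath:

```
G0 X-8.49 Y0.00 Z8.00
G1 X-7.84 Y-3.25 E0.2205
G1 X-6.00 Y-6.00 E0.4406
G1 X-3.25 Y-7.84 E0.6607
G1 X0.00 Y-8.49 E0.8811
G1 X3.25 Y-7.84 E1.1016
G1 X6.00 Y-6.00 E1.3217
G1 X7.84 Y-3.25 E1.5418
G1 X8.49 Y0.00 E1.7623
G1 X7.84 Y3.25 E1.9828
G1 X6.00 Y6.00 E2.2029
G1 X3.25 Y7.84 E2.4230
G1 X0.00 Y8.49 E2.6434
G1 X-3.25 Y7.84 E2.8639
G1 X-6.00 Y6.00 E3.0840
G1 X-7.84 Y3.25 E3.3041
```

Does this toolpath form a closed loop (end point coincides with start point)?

Start point (G0): (-8.49, 0.00). End point (last G1): the path does not return to the start — open.

no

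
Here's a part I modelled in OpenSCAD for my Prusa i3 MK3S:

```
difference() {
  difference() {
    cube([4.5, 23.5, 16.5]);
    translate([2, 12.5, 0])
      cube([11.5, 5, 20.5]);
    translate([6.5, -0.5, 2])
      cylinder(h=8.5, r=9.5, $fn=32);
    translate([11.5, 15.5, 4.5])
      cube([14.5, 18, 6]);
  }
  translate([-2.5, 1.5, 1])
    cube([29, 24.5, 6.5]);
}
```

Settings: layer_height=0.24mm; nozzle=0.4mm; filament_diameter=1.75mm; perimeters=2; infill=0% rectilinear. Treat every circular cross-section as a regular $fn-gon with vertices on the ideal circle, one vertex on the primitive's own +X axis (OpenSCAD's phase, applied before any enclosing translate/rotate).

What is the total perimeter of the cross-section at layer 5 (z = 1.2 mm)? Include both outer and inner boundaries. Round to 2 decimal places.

At z = 1.2 mm: the 4.5×23.5 cube contributes its full rectangle (perimeter 56.00 mm); the cube at (2, 12.5) (footprint 11.5×5) is included at this height (perimeter 33.00 mm); the cylinder at (6.5, -0.5) does not reach this height (z outside [2, 10.5]); the cube at (11.5, 15.5) is absent (z outside [4.5, 10.5]); Subtracting the remaining from the first: starting from the 4.5×23.5 cube, the 11.5×5 cube at (2, 12.5) partially overlaps it — only the 12.50 mm² overlap (of its 57.50 mm²) is removed, clipping the outline — boundary = 61.00 mm; the cube at (-2.5, 1.5) (footprint 29×24.5) is included at this height (perimeter 107.00 mm); Taking the first minus the rest: starting from the result so far, the 29×24.5 cube at (-2.5, 1.5) partially overlaps it — only the 86.50 mm² overlap (of its 710.50 mm²) is removed, clipping the outline — boundary = 12.00 mm. Overall, the cross-section is a single solid region. Total boundary length (outer) = 12.00 mm.

12.00 mm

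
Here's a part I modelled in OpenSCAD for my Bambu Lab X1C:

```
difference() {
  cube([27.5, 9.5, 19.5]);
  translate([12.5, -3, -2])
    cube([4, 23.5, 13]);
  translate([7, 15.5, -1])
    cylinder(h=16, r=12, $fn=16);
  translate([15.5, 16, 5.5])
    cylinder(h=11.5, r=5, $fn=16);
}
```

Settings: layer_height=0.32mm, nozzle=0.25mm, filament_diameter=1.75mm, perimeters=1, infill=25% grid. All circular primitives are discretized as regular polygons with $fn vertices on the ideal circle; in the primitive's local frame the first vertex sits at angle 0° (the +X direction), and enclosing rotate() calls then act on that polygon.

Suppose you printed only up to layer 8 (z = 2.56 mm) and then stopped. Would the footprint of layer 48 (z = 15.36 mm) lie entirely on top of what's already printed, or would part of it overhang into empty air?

Compare the two slices. At z = 2.56: the cube is present — its section is the full 27.5×9.5 rectangle (area 261.25 mm²); the cube at (12.5, -3) is present — its section is the full 4×23.5 rectangle (area 94.00 mm²); the cylinder at (7, 15.5): section is a regular 16-gon, circumradius r=12 (area = (16/2)·12.000²·sin(360°/16) = 440.85 mm²); the cylinder at (15.5, 16) is absent (z outside [5.5, 17]); Subtracting the remaining from the first: starting from the 27.5×9.5 cube (261.25 mm²), the 4×23.5 cube at (12.5, -3) partially overlaps it — only the 38.00 mm² overlap (of its 94.00 mm²) is removed, clipping the outline; the r=12 cylinder at (7, 15.5) partially overlaps it — only the 65.88 mm² overlap (of its 440.85 mm²) is removed, clipping the outline — area = 157.37 mm². At z = 15.36: the cube is present — its section is the full 27.5×9.5 rectangle (area 261.25 mm²); the cube at (12.5, -3) is absent (z outside [-2, 11]); the cylinder at (7, 15.5) is absent (z outside [-1, 15]); the r=5 cylinder at (15.5, 16) contributes a regular 16-gon of circumradius 5 (area = (16/2)·5.000²·sin(360°/16) = 76.54 mm²); Taking the first minus the rest: starting from the 27.5×9.5 cube (261.25 mm²), the r=5 cylinder at (15.5, 16) misses the remaining region (no effect) — area = 261.25 mm². Checking containment: at z = 15.36 the cross-section extends beyond the z = 2.56 cross-section by about 103.88 mm².

part overhangs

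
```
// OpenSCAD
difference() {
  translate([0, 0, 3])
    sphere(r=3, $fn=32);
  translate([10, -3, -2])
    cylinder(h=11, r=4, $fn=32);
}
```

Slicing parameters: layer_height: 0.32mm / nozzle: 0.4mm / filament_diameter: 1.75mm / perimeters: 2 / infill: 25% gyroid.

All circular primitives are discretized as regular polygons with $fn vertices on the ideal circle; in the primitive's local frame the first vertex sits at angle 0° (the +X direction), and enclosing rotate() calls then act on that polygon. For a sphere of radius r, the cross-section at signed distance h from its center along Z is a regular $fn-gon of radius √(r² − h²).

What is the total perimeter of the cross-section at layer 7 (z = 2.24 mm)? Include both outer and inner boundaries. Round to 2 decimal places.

18.21 mm

At z = 2.24 mm: the sphere: section is a regular 32-gon, circumradius = √(r²−h²) = √(3²−0.76²) = 2.902 (perimeter = 2·32·2.902·sin(180°/32) = 18.21 mm); the r=4 cylinder at (10, -3) contributes a regular 32-gon of circumradius 4 (perimeter = 2·32·4.000·sin(180°/32) = 25.09 mm); After the difference (first − rest): starting from the r=3 sphere, the r=4 cylinder at (10, -3) misses the remaining region (no effect) — boundary = 18.21 mm. Overall, the cross-section is a single solid region. Total boundary length (outer) = 18.21 mm.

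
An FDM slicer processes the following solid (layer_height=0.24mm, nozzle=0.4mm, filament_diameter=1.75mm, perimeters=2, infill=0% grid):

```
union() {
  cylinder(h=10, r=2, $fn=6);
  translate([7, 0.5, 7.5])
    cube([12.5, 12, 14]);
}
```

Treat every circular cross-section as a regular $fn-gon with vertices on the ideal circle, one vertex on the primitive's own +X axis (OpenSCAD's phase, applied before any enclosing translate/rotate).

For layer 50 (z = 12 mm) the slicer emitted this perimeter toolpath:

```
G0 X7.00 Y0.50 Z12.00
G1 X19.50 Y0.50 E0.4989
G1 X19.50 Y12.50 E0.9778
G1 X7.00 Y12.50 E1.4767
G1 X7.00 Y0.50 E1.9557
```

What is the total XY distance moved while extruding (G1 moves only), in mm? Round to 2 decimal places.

49.00 mm

Sum the Euclidean lengths of each G1 segment: total = 49.00 mm.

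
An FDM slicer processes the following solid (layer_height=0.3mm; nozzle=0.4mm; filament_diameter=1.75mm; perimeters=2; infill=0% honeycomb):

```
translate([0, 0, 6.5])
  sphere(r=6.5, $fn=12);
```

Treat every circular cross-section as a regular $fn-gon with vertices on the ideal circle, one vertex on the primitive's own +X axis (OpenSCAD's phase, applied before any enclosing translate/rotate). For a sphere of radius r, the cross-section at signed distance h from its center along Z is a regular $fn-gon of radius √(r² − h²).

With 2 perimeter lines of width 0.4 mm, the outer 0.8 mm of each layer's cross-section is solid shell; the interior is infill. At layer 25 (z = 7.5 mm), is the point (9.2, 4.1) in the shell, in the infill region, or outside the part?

outside

At z = 7.5 mm: the sphere: section is a regular 12-gon, circumradius = √(r²−h²) = √(6.5²−1²) = 6.423. Overall, the cross-section is a single solid region. The nearest boundary edge runs (6.42, 0.00)→(5.56, 3.21); distance from the point to it = 3.74 mm. The point is not inside any of the regions above, so it lies outside the cross-section (3.74 mm from the nearest boundary).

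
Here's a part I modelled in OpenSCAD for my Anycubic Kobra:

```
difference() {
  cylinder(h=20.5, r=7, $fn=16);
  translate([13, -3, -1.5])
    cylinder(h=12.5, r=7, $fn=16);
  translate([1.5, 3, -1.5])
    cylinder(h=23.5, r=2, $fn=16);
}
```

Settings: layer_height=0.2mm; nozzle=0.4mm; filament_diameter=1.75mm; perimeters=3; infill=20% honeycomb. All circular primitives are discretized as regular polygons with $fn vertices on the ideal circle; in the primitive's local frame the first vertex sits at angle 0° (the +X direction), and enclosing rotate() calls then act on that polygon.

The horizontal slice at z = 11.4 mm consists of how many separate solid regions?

1

At z = 11.4 mm: the r=7 cylinder contributes a regular 16-gon of circumradius 7; the cylinder at (13, -3) is absent (z outside [-1.5, 11]); the cylinder at (1.5, 3): section is a regular 16-gon, circumradius r=2; Subtracting the remaining from the first: starting from the r=7 cylinder, the r=2 cylinder at (1.5, 3) lies wholly inside it (removes its full 12.25 mm² and its 12.49 mm outline becomes a hole wall) — 1 connected region with 1 hole. The result has 1 disconnected region.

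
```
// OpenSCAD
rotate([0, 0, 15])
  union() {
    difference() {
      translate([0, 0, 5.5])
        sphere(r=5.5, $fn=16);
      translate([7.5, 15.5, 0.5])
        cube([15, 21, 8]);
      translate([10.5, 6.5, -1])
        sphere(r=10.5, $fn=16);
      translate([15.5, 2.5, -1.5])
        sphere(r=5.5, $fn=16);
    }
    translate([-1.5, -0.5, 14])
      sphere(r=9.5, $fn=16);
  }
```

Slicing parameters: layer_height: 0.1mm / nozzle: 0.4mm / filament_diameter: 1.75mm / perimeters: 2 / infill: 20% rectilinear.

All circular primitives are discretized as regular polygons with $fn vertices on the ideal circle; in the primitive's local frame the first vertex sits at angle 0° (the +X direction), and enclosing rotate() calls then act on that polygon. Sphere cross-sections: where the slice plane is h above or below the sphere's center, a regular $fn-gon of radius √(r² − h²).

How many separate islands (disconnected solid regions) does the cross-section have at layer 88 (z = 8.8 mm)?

1

At z = 8.8 mm: the sphere: section is a regular 16-gon, circumradius = √(r²−h²) = √(5.5²−3.3²) = 4.400; the cube at (7.5, 15.5) does not reach this height (z outside [0.5, 8.5]); the r=10.5 sphere at (10.5, 6.5) contributes a regular 16-gon of circumradius √(10.5²−9.8²) = 3.770; the sphere at (15.5, 2.5) is not intersected at this z (|z−center|=10.300 > r=5.5); Taking the first minus the rest: starting from the r=5.5 sphere, the r=10.5 sphere at (10.5, 6.5) misses the remaining region (no effect) — 1 connected region; the r=9.5 sphere at (-1.5, -0.5) contributes a regular 16-gon of circumradius √(9.5²−5.2²) = 7.950; Taking the union: the result so far lies entirely inside the r=9.5 sphere at (-1.5, -0.5), so the union is just the r=9.5 sphere at (-1.5, -0.5) — 1 connected region; (rotated 15° about Z; rotation is an isometry so areas/perimeters/island counts are preserved). Overall, the cross-section is a single solid region. Island count = 1.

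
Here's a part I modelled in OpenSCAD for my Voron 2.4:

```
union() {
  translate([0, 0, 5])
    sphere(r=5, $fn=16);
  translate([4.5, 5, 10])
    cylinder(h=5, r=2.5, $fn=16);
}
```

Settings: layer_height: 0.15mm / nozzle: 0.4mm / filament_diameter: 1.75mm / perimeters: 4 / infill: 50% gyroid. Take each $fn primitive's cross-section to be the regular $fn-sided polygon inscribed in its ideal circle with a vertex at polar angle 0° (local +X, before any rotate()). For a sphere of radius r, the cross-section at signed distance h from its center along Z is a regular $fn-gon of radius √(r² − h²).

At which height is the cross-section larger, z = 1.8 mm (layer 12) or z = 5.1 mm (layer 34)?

Layer 12 (z = 1.8): the sphere: section is a regular 16-gon, circumradius = √(r²−h²) = √(5²−3.2²) = 3.842 (area = (16/2)·3.842²·sin(360°/16) = 45.19 mm²); the cylinder at (4.5, 5) does not reach this height (z outside [10, 15]); Taking the union: only the r=5 sphere is present, so the union is just that shape — area = 45.19 mm². So its area = 45.19 mm². Layer 34 (z = 5.1): the r=5 sphere contributes a regular 16-gon of circumradius √(5²−0.1²) = 4.999 (area = (16/2)·4.999²·sin(360°/16) = 76.51 mm²); the cylinder at (4.5, 5) does not reach this height (z outside [10, 15]); Taking the union: only the r=5 sphere is present, so the union is just that shape — area = 76.51 mm². So its area = 76.51 mm². Layer 34 is larger (76.51 vs 45.19 mm²).

layer 34 (z = 5.1 mm)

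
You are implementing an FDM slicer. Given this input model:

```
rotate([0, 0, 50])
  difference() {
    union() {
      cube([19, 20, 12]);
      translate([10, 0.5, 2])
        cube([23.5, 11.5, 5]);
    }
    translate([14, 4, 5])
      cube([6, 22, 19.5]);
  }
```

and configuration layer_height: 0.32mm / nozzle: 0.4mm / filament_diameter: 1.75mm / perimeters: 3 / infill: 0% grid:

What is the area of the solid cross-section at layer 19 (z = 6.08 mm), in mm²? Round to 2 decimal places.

458.75 mm²

At z = 6.08 mm: the cube is present — its section is the full 19×20 rectangle (area 380.00 mm²); the 23.5×11.5 cube at (10, 0.5) contributes its full rectangle (area 270.25 mm²); Combining (union): the regions partially overlap — summed areas 650.25 mm² minus the doubly-counted overlap 103.50 mm² gives 546.75 mm² — area = 546.75 mm²; the 6×22 cube at (14, 4) contributes its full rectangle (area 132.00 mm²); Taking the first minus the rest: starting from the result so far (546.75 mm²), the 6×22 cube at (14, 4) partially overlaps it — only the 88.00 mm² overlap (of its 132.00 mm²) is removed, clipping the outline — area = 458.75 mm²; (rotated 50° about Z; rotation is an isometry so areas/perimeters/island counts are preserved). Overall, the cross-section is a single solid region. Net area = 458.75 mm².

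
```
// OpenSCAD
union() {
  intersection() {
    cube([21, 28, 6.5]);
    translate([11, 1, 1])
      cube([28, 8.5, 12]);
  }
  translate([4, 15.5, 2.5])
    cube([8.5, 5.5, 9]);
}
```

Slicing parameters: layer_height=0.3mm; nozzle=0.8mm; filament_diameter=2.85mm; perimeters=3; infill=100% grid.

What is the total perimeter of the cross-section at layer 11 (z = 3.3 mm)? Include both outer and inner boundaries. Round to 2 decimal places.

65.00 mm

At z = 3.3 mm: the cube (footprint 21×28) is included at this height (perimeter 98.00 mm); the cube at (11, 1) is present — its section is the full 28×8.5 rectangle (perimeter 73.00 mm); Taking the intersection: the 28×8.5 cube at (11, 1) partially overlaps the 21×28 cube; clipping to the common part keeps 85.00 mm² — boundary = 37.00 mm; the 8.5×5.5 cube at (4, 15.5) contributes its full rectangle (perimeter 28.00 mm); Taking the union: the 2 present regions are separate (no shared area or edge), so areas and boundary lengths simply add and each stays a separate island — boundary = 65.00 mm. Overall, the cross-section has 2 separate islands. Total boundary length (outer) = 65.00 mm.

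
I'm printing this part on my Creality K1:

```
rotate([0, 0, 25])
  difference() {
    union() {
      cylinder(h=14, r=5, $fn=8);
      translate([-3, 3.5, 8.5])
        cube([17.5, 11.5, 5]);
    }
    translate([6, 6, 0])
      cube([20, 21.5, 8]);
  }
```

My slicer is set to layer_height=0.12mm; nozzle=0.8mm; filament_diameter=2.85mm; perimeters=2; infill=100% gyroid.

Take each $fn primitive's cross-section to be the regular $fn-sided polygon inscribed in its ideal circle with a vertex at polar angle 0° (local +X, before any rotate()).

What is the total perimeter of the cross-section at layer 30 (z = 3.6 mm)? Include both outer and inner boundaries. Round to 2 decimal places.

At z = 3.6 mm: the cylinder: section is a regular 8-gon, circumradius r=5 (perimeter = 2·8·5.000·sin(180°/8) = 30.61 mm); the cube at (-3, 3.5) is not intersected at this z (z outside [8.5, 13.5]); Combining (union): only the r=5 cylinder is present, so the union is just that shape — boundary = 30.61 mm; the cube at (6, 6) is present — its section is the full 20×21.5 rectangle (perimeter 83.00 mm); Taking the first minus the rest: starting from the result so far, the 20×21.5 cube at (6, 6) misses the remaining region (no effect) — boundary = 30.61 mm; (rotated 25° about Z; rotation is an isometry so areas/perimeters/island counts are preserved). Overall, the cross-section is a single solid region. Total boundary length (outer) = 30.61 mm.

30.61 mm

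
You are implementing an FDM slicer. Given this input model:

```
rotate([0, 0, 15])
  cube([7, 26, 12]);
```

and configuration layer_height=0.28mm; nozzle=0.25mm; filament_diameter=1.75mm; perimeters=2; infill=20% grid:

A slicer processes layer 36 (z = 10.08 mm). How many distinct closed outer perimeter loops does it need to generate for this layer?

At z = 10.08 mm: the 7×26 cube contributes its full rectangle; (rotated 15° about Z; rotation is an isometry so areas/perimeters/island counts are preserved). The result has 1 disconnected region.

1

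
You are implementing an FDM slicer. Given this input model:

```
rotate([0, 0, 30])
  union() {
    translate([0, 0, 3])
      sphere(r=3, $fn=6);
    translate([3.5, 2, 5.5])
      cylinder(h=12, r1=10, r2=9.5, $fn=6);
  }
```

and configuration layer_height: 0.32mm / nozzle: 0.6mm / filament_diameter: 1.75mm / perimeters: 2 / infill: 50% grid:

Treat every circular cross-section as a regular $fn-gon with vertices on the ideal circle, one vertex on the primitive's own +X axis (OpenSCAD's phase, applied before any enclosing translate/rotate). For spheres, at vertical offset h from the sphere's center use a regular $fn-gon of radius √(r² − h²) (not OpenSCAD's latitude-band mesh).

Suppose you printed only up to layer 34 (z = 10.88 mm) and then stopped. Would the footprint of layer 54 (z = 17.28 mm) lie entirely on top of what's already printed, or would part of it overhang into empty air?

entirely on top

Compare the two slices. At z = 10.88: the sphere does not reach this height (|z−center|=7.880 > r=3); the cone at (3.5, 2) (r1=10→r2=9.5) has section circumradius 9.776 here — a regular 6-gon (area = (6/2)·9.776²·sin(360°/6) = 248.29 mm²); Merging all regions: only the cone at (3.5, 2) is present, so the union is just that shape — area = 248.29 mm²; (whole slice rotated 30° about Z — lengths, areas and connectivity unchanged). At z = 17.28: the sphere does not reach this height (|z−center|=14.280 > r=3); the cone at (3.5, 2) contributes a regular 6-gon of circumradius 9.509 (interpolated between r1=10 and r2=9.5 at t=0.982) (area = (6/2)·9.509²·sin(360°/6) = 234.93 mm²); Merging all regions: only the cone at (3.5, 2) is present, so the union is just that shape — area = 234.93 mm²; (whole slice rotated 30° about Z — lengths, areas and connectivity unchanged). Checking containment: the cross-section at z = 17.28 is a subset of the cross-section at z = 10.88.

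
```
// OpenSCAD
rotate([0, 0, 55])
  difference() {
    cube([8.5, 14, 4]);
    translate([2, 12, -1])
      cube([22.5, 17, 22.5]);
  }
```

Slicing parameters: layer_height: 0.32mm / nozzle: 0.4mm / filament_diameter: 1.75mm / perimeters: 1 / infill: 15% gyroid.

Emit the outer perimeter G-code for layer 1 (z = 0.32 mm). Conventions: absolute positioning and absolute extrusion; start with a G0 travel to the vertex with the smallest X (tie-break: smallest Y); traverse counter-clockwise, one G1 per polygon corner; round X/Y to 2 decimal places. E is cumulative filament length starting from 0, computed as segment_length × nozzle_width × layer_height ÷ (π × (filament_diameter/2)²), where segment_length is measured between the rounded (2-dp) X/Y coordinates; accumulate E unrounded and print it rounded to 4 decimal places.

At z = 0.32 mm: the cube (footprint 8.5×14) is included at this height; the 22.5×17 cube at (2, 12) contributes its full rectangle; After the difference (first − rest): starting from the 8.5×14 cube, the 22.5×17 cube at (2, 12) partially overlaps it — only the 13.00 mm² overlap (of its 382.50 mm²) is removed, clipping the outline — 1 connected region; (whole slice rotated 55° about Z — lengths, areas and connectivity unchanged). The outline is a single polygon with 6 vertices. Extrusion per mm of travel: 0.4 × 0.32 / (π × 0.875²) = 0.053216. Accumulating E over each segment gives final E = 2.3957.

G0 X-11.47 Y8.03 Z0.32
G1 X0.00 Y0.00 E0.7451
G1 X4.88 Y6.96 E1.1975
G1 X-4.95 Y13.85 E1.8363
G1 X-8.68 Y8.52 E2.1825
G1 X-10.32 Y9.67 E2.2891
G1 X-11.47 Y8.03 E2.3957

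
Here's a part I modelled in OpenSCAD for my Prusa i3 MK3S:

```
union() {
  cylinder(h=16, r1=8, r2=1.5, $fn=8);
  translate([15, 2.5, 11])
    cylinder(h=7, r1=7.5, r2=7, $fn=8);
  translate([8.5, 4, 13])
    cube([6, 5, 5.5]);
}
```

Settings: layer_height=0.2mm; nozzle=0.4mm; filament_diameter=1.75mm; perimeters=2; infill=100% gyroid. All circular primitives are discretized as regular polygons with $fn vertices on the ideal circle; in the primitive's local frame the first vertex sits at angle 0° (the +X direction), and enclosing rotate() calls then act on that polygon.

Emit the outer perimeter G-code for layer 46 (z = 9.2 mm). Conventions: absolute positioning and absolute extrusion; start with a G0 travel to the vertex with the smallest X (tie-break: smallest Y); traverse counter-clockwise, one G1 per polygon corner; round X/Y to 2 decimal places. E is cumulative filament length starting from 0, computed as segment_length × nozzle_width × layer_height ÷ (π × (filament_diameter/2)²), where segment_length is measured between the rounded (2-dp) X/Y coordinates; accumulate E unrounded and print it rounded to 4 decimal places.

At z = 9.2 mm: the cone contributes a regular 8-gon of circumradius 4.263 (interpolated between r1=8 and r2=1.5 at t=0.575); the cone at (15, 2.5) is not intersected at this z (z outside [11, 18]); the cube at (8.5, 4) does not reach this height (z outside [13, 18.5]); Taking the union: only the cone is present, so the union is just that shape — 1 connected region. The outline is a single polygon with 8 vertices. Extrusion per mm of travel: 0.4 × 0.2 / (π × 0.875²) = 0.033260. Accumulating E over each segment gives final E = 0.8672.

G0 X-4.26 Y0.00 Z9.20
G1 X-3.01 Y-3.01 E0.1084
G1 X0.00 Y-4.26 E0.2168
G1 X3.01 Y-3.01 E0.3252
G1 X4.26 Y0.00 E0.4336
G1 X3.01 Y3.01 E0.5420
G1 X0.00 Y4.26 E0.6504
G1 X-3.01 Y3.01 E0.7588
G1 X-4.26 Y0.00 E0.8672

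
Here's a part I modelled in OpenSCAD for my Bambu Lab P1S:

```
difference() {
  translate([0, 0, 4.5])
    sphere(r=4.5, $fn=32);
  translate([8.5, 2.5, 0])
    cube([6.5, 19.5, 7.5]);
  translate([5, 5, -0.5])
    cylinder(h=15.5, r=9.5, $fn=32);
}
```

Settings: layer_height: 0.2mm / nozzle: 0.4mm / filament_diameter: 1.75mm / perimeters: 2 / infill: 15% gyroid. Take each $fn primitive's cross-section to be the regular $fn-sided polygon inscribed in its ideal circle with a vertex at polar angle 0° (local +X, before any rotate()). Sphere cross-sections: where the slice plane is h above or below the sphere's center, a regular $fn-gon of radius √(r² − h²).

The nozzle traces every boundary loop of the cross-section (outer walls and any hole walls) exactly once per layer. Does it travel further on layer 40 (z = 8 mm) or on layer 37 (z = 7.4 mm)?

layer 37 (z = 7.4 mm)

Layer 40 (z = 8): the sphere: section is a regular 32-gon, circumradius = √(r²−h²) = √(4.5²−3.5²) = 2.828 (perimeter = 2·32·2.828·sin(180°/32) = 17.74 mm); the cube at (8.5, 2.5) is absent (z outside [0, 7.5]); the cylinder at (5, 5): section is a regular 32-gon, circumradius r=9.5 (perimeter = 2·32·9.500·sin(180°/32) = 59.59 mm); Subtracting the remaining from the first: starting from the r=4.5 sphere, the r=9.5 cylinder at (5, 5) partially overlaps it — only the 23.98 mm² overlap (of its 281.71 mm²) is removed, clipping the outline — boundary = 6.98 mm. So its perimeter = 6.98 mm. Layer 37 (z = 7.4): the r=4.5 sphere slices to a regular 32-gon of circumradius 3.441 (√(r²−h²) with h=2.9 from center) (perimeter = 2·32·3.441·sin(180°/32) = 21.59 mm); the cube at (8.5, 2.5) is present — its section is the full 6.5×19.5 rectangle (perimeter 52.00 mm); the r=9.5 cylinder at (5, 5) contributes a regular 32-gon of circumradius 9.5 (perimeter = 2·32·9.500·sin(180°/32) = 59.59 mm); After the difference (first − rest): starting from the r=4.5 sphere, the 6.5×19.5 cube at (8.5, 2.5) misses the remaining region (no effect); the r=9.5 cylinder at (5, 5) partially overlaps it — only the 32.82 mm² overlap (of its 281.71 mm²) is removed, clipping the outline — boundary = 12.41 mm. So its perimeter = 12.41 mm. Layer 37 is larger (12.41 vs 6.98 mm).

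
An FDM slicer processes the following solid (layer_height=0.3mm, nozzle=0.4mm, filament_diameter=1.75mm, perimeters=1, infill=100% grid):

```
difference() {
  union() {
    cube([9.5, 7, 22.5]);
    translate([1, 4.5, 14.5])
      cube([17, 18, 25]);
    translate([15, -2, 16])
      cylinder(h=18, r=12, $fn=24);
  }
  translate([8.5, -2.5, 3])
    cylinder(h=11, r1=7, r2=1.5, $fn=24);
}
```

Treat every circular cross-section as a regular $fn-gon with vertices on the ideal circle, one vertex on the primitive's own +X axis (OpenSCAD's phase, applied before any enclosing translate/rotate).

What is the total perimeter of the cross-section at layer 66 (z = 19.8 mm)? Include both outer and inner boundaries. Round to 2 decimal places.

At z = 19.8 mm: the cube is present — its section is the full 9.5×7 rectangle (perimeter 33.00 mm); the 17×18 cube at (1, 4.5) contributes its full rectangle (perimeter 70.00 mm); the cylinder at (15, -2): section is a regular 24-gon, circumradius r=12 (perimeter = 2·24·12.000·sin(180°/24) = 75.18 mm); Taking the union: the regions partially overlap (shared area 100.48 mm²), so the edge portions inside another operand are dropped and the merged outline is re-measured after clipping — boundary = 112.04 mm; the cone at (8.5, -2.5) is absent (z outside [3, 14]); Subtracting the remaining from the first: none of the subtracted shapes is present at this height, so the result so far is unchanged — boundary = 112.04 mm. Overall, the cross-section is a single solid region. Total boundary length (outer) = 112.04 mm.

112.04 mm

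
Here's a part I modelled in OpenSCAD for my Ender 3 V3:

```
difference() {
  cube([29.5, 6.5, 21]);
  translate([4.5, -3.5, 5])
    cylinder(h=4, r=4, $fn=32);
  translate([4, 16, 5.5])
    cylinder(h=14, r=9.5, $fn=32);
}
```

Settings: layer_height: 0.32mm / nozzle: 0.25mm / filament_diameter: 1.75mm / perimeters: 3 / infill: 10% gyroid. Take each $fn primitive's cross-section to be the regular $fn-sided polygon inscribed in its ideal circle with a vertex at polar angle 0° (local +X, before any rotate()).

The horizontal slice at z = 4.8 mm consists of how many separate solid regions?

At z = 4.8 mm: the cube (footprint 29.5×6.5) is included at this height; the cylinder at (4.5, -3.5) is absent (z outside [5, 9]); the cylinder at (4, 16) is absent (z outside [5.5, 19.5]); Taking the first minus the rest: none of the subtracted shapes is present at this height, so the 29.5×6.5 cube is unchanged — 1 connected region. The result has 1 disconnected region.

1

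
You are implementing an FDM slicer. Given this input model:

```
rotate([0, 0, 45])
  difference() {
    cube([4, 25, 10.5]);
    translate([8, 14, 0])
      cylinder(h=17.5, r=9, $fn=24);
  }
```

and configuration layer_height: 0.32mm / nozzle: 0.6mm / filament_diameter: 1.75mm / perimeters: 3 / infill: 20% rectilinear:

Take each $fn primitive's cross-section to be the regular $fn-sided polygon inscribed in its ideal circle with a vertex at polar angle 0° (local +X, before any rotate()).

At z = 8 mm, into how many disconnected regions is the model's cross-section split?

At z = 8 mm: the cube (footprint 4×25) is included at this height; the r=9 cylinder at (8, 14) gives a regular 24-gon of circumradius 9 (constant along its height); Subtracting the remaining from the first: starting from the 4×25 cube, the r=9 cylinder at (8, 14) partially overlaps it — only the 51.58 mm² overlap (of its 251.57 mm²) is removed, clipping the outline — 2 connected regions; (rotated 45° about Z; rotation is an isometry so areas/perimeters/island counts are preserved). The result has 2 disconnected regions.

2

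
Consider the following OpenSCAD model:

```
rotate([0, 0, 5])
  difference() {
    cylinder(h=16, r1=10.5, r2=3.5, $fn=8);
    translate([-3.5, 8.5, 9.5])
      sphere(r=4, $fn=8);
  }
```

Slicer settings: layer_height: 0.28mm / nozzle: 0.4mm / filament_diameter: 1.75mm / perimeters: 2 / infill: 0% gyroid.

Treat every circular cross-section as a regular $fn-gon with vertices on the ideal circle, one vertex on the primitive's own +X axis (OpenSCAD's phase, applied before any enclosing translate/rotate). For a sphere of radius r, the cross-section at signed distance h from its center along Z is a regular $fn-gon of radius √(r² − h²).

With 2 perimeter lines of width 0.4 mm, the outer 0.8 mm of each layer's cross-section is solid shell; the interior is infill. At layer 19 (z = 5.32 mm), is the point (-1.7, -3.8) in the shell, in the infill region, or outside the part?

infill

At z = 5.32 mm: the cone (r1=10.5→r2=3.5) has section circumradius 8.172 here — a regular 8-gon; the sphere at (-3.5, 8.5) does not reach this height (|z−center|=4.180 > r=4); Subtracting the remaining from the first: none of the subtracted shapes is present at this height, so the cone is unchanged — 1 connected region; (rotated 5° about Z; rotation is an isometry so areas/perimeters/island counts are preserved). Overall, the cross-section is a single solid region. Undo the 5° rotation: the query point maps to (-2.025, -3.637) in the un-rotated model frame. The nearest boundary edge runs (-5.78, -5.78)→(-0.00, -8.17); distance from the point to it = 3.42 mm. The point is inside the cross-section and 3.42 mm from the nearest boundary — more than the 0.8 mm shell width (2 × 0.4), so it's in the infill interior.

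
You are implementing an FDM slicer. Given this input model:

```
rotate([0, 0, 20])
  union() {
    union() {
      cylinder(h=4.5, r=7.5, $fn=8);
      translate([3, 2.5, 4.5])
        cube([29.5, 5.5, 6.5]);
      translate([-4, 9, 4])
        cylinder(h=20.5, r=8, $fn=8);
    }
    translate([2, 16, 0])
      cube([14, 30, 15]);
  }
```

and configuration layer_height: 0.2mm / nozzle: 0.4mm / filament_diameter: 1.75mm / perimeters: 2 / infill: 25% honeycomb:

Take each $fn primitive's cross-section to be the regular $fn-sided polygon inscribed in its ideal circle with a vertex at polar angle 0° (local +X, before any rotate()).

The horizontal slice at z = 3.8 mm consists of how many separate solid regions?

At z = 3.8 mm: the r=7.5 cylinder contributes a regular 8-gon of circumradius 7.5; the cube at (3, 2.5) is not intersected at this z (z outside [4.5, 11]); the cylinder at (-4, 9) is not intersected at this z (z outside [4, 24.5]); Combining (union): only the r=7.5 cylinder is present, so the union is just that shape — 1 connected region; the cube at (2, 16) (footprint 14×30) is included at this height; Taking the union: the 2 present regions are separate (no shared area or edge), so areas and boundary lengths simply add and each stays a separate island — 2 connected regions; (whole slice rotated 20° about Z — lengths, areas and connectivity unchanged). The result has 2 disconnected regions.

2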